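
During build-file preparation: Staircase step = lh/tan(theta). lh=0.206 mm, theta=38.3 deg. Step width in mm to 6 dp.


step = 0.206 / tan(38.3) = 0.260841 mm


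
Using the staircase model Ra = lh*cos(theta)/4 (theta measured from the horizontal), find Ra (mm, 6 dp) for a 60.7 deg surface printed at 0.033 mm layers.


Ra = 0.033 * cos(60.7) / 4 = 0.004037 mm


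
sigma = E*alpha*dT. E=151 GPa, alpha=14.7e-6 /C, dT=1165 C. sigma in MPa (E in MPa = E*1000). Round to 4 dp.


sigma = 151*1000 * 14.7e-6 * 1165 = 2585.9505 MPa


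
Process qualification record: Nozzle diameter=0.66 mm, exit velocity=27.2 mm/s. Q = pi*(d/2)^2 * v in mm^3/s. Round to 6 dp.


A = pi*(0.66/2)^2 = 0.34211944 mm^2
Q = 0.34211944 * 27.2 = 9.305649 mm^3/s


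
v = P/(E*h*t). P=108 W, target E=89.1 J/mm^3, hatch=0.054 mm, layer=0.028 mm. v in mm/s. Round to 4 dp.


v = 108 / (89.1*0.054*0.028) = 801.6675 mm/s


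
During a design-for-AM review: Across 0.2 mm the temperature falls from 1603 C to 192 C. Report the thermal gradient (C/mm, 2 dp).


G = (1603-192)/0.2 = 7055.0 C/mm


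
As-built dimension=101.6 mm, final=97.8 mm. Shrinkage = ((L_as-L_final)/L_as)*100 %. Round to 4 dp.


Shrinkage = ((101.6-97.8)/101.6)*100 = 3.7402 %


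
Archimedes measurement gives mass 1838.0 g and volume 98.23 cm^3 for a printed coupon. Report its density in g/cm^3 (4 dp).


rho = 1838.0 / 98.23 = 18.7112 g/cm^3


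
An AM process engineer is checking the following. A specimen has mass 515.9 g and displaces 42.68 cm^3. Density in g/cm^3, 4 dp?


rho = 515.9 / 42.68 = 12.0876 g/cm^3


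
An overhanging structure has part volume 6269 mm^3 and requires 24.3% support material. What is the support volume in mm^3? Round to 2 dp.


V_support = 6269 * 0.243 = 1523.37 mm^3


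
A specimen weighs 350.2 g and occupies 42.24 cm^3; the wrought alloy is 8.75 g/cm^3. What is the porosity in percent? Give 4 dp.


rho_part = 350.2 / 42.24 = 8.2907197 g/cm^3
Porosity = (1 - 8.2907197/8.75)*100 = 5.2489 %


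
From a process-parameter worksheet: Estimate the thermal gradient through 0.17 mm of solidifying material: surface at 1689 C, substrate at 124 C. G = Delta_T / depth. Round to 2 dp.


G = (1689-124)/0.17 = 9205.88 C/mm


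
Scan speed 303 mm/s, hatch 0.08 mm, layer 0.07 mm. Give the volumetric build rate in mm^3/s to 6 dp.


Rate = 303 * 0.08 * 0.07 = 1.6968 mm^3/s


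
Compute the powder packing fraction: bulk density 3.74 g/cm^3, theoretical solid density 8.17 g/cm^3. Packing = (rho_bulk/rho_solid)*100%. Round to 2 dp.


Packing = (3.74/8.17)*100 = 45.78 %


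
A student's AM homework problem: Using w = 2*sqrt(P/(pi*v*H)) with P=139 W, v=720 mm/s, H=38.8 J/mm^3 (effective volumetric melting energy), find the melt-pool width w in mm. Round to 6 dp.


w = 2*sqrt(139/(pi*720*38.8)) = 0.079594 mm


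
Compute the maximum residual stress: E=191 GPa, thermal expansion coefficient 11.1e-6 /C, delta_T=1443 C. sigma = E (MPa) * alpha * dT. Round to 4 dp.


sigma = 191*1000 * 11.1e-6 * 1443 = 3059.3043 MPa


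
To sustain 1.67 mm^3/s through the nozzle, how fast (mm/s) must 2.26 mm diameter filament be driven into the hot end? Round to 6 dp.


A = pi*(2.26/2)^2 = 4.0115
v = 1.67 / 4.0115 = 0.416303 mm/s


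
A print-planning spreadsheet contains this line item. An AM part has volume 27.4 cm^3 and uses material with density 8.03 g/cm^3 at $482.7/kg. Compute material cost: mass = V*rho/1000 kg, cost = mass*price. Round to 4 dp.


Mass = 27.4*8.03/1000 = 0.220022 kg
Cost = 0.220022 * 482.7 = 106.2046 $


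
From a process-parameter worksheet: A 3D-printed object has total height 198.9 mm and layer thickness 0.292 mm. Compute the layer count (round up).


Layers = ceil(198.9/0.292) = 682


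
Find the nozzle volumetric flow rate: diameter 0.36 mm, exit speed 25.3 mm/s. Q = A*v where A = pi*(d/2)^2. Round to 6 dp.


A = pi*(0.36/2)^2 = 0.1017876 mm^2
Q = 0.1017876 * 25.3 = 2.575226 mm^3/s


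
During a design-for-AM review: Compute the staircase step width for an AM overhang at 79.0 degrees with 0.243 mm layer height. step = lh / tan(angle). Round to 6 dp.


step = 0.243 / tan(79.0) = 0.047234 mm


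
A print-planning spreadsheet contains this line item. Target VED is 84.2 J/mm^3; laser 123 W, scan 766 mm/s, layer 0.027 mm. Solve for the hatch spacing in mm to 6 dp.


h = 123 / (84.2*766*0.027) = 0.070632 mm


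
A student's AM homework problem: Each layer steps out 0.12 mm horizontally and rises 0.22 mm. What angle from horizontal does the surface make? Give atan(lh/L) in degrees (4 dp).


angle = atan(0.22/0.12) = 61.3895 degrees


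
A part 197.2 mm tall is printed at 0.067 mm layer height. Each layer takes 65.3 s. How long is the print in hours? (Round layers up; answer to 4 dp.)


Layers = ceil(197.2/0.067) = 2944
t = 2944 * 65.3 / 3600 = 53.4009 hrs


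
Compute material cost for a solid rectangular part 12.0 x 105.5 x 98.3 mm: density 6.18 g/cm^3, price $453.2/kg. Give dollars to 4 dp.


V = 12.0 * 105.5 * 98.3 = 124447.8 mm^3 = 124.4478 cm^3
Mass = 124.4478 * 6.18 / 1000 = 0.7690874 kg
Cost = 0.7690874 * 453.2 = 348.5504 $


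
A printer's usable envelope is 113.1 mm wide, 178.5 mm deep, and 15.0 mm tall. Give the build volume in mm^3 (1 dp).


V = 113.1 * 178.5 * 15.0 = 302825.3 mm^3


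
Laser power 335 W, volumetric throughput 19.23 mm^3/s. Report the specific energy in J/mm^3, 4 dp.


SE = 335 / 19.23 = 17.4207 J/mm^3


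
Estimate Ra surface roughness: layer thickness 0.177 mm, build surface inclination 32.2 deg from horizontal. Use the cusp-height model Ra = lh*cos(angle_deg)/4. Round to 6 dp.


Ra = 0.177 * cos(32.2) / 4 = 0.037444 mm


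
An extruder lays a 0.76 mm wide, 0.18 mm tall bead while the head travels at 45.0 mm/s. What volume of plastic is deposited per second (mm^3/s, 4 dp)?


Rate = 0.76 * 0.18 * 45.0 = 6.156 mm^3/s


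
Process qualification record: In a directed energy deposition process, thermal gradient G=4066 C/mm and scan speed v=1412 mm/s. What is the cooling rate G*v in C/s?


CR = 4066 * 1412 = 5741192 C/s


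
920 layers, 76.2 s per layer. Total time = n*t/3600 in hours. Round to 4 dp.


t = 920 * 76.2 / 3600 = 19.4733 hrs


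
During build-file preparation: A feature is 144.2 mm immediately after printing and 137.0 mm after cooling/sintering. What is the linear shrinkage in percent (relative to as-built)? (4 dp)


Shrinkage = ((144.2-137.0)/144.2)*100 = 4.9931 %


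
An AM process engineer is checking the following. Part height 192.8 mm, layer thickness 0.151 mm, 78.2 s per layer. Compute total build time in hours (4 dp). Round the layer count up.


Layers = ceil(192.8/0.151) = 1277
t = 1277 * 78.2 / 3600 = 27.7393 hrs


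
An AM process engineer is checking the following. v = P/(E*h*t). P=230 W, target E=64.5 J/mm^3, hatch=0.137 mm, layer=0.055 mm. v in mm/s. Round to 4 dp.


v = 230 / (64.5*0.137*0.055) = 473.2437 mm/s


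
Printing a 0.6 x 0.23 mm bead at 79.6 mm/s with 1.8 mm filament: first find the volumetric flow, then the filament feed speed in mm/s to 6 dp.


Q = 0.6 * 0.23 * 79.6 = 10.9848 mm^3/s
A_fil = pi*(1.8/2)^2 = 2.54469005 mm^2
v_feed = 10.9848 / 2.54469005 = 4.316754 mm/s


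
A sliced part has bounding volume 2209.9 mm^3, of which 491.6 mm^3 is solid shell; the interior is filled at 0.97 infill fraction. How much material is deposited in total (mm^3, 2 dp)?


V_infill = (2209.9 - 491.6) * 0.97 = 1666.75
V_total = 491.6 + 1666.75 = 2158.35 mm^3


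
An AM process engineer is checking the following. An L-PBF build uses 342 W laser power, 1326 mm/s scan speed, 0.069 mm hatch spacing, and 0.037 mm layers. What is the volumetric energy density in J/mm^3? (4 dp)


E = 342 / (1326*0.069*0.037) = 101.0257 J/mm^3


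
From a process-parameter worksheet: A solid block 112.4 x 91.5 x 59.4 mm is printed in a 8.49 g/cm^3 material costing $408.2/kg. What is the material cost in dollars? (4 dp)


V = 112.4 * 91.5 * 59.4 = 610905.24 mm^3 = 610.90524 cm^3
Mass = 610.90524 * 8.49 / 1000 = 5.18658549 kg
Cost = 5.18658549 * 408.2 = 2117.1642 $


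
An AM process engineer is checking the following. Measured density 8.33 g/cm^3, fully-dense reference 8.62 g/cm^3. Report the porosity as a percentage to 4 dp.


Porosity = (1-8.33/8.62)*100 = 3.3643 %


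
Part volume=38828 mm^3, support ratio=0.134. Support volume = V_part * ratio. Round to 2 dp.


V_support = 38828 * 0.134 = 5202.95 mm^3


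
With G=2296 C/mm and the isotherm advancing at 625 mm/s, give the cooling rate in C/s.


CR = 2296 * 625 = 1435000 C/s


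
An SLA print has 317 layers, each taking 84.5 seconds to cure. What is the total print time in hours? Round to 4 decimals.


t = 317 * 84.5 / 3600 = 7.4407 hrs


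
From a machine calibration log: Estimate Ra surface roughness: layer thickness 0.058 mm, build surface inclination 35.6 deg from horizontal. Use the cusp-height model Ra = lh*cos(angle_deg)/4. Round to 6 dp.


Ra = 0.058 * cos(35.6) / 4 = 0.01179 mm


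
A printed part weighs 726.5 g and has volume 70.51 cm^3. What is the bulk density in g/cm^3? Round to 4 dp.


rho = 726.5 / 70.51 = 10.3035 g/cm^3


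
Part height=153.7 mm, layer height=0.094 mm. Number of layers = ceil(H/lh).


Layers = ceil(153.7/0.094) = 1636


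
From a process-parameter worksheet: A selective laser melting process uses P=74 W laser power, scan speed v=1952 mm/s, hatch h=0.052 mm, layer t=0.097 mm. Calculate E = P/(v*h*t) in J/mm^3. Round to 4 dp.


E = 74 / (1952*0.052*0.097) = 7.5158 J/mm^3


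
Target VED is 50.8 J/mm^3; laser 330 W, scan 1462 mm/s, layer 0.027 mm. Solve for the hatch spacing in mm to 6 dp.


h = 330 / (50.8*1462*0.027) = 0.164566 mm


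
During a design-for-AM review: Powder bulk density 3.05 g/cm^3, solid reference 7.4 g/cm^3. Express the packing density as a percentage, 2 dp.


Packing = (3.05/7.4)*100 = 41.22 %


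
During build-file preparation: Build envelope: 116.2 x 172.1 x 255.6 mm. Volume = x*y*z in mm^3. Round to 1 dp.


V = 116.2 * 172.1 * 255.6 = 5111493.9 mm^3


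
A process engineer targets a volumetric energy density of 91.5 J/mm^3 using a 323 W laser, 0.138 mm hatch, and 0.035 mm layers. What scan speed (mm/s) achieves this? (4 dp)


v = 323 / (91.5*0.138*0.035) = 730.8602 mm/s


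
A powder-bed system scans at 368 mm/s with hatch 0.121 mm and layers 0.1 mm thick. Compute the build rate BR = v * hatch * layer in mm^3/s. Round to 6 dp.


Rate = 368 * 0.121 * 0.1 = 4.4528 mm^3/s


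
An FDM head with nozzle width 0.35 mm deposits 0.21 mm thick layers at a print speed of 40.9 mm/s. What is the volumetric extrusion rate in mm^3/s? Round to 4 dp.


Rate = 0.35 * 0.21 * 40.9 = 3.0062 mm^3/s


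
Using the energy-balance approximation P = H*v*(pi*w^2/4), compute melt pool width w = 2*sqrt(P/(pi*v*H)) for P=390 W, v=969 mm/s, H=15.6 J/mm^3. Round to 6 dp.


w = 2*sqrt(390/(pi*969*15.6)) = 0.181244 mm


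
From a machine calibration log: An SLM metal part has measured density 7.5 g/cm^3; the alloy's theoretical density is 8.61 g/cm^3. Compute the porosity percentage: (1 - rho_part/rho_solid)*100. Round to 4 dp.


Porosity = (1-7.5/8.61)*100 = 12.892 %


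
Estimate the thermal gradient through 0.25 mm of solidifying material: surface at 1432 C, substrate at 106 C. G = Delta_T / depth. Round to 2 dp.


G = (1432-106)/0.25 = 5304.0 C/mm


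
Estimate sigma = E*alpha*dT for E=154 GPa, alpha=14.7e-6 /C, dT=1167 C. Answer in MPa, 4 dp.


sigma = 154*1000 * 14.7e-6 * 1167 = 2641.8546 MPa


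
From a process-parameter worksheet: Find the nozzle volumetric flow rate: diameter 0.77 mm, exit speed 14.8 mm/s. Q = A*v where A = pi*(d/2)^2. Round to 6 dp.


A = pi*(0.77/2)^2 = 0.46566257 mm^2
Q = 0.46566257 * 14.8 = 6.891806 mm^3/s


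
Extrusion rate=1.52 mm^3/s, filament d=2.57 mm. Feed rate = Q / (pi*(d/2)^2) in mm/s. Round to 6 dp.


A = pi*(2.57/2)^2 = 5.187476
v = 1.52 / 5.187476 = 0.293013 mm/s


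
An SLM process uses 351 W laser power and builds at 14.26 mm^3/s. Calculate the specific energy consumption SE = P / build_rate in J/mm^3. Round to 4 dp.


SE = 351 / 14.26 = 24.6143 J/mm^3


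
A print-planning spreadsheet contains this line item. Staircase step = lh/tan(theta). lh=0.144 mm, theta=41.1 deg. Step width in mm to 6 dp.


step = 0.144 / tan(41.1) = 0.16507 mm


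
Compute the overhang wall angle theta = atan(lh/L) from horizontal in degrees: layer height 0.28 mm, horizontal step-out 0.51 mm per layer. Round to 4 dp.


angle = atan(0.28/0.51) = 28.7676 degrees


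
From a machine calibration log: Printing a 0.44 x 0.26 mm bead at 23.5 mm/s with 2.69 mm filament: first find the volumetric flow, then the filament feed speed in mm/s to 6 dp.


Q = 0.44 * 0.26 * 23.5 = 2.6884 mm^3/s
A_fil = pi*(2.69/2)^2 = 5.68321965 mm^2
v_feed = 2.6884 / 5.68321965 = 0.473042 mm/s


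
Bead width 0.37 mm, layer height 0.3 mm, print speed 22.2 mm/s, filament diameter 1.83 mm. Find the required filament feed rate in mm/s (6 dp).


Q = 0.37 * 0.3 * 22.2 = 2.4642 mm^3/s
A_fil = pi*(1.83/2)^2 = 2.63021991 mm^2
v_feed = 2.4642 / 2.63021991 = 0.93688 mm/s


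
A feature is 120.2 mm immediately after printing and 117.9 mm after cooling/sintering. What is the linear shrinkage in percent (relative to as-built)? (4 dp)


Shrinkage = ((120.2-117.9)/120.2)*100 = 1.9135 %


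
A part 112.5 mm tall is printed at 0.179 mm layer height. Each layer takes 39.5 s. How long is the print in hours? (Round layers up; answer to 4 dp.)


Layers = ceil(112.5/0.179) = 629
t = 629 * 39.5 / 3600 = 6.9015 hrs


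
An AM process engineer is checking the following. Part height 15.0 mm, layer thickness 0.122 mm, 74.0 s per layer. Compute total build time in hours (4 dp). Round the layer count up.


Layers = ceil(15.0/0.122) = 123
t = 123 * 74.0 / 3600 = 2.5283 hrs


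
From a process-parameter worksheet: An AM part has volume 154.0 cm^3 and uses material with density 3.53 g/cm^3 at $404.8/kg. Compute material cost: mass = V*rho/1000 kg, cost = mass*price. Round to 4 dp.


Mass = 154.0*3.53/1000 = 0.54362 kg
Cost = 0.54362 * 404.8 = 220.0574 $


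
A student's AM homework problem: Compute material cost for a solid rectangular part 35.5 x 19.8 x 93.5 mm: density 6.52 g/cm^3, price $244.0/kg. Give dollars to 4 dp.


V = 35.5 * 19.8 * 93.5 = 65721.15 mm^3 = 65.72115 cm^3
Mass = 65.72115 * 6.52 / 1000 = 0.4285019 kg
Cost = 0.4285019 * 244.0 = 104.5545 $


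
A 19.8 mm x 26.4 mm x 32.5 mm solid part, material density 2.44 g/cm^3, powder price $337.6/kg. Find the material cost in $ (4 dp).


V = 19.8 * 26.4 * 32.5 = 16988.4 mm^3 = 16.9884 cm^3
Mass = 16.9884 * 2.44 / 1000 = 0.0414517 kg
Cost = 0.0414517 * 337.6 = 13.9941 $


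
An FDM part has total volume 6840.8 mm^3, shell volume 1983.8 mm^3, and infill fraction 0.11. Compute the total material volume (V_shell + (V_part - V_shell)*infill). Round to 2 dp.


V_infill = (6840.8 - 1983.8) * 0.11 = 534.27
V_total = 1983.8 + 534.27 = 2518.07 mm^3


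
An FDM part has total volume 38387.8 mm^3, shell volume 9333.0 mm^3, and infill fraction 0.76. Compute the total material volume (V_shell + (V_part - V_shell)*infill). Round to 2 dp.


V_infill = (38387.8 - 9333.0) * 0.76 = 22081.65
V_total = 9333.0 + 22081.65 = 31414.65 mm^3


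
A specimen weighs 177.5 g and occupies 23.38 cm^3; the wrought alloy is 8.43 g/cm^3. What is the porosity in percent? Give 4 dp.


rho_part = 177.5 / 23.38 = 7.59195894 g/cm^3
Porosity = (1 - 7.59195894/8.43)*100 = 9.9412 %


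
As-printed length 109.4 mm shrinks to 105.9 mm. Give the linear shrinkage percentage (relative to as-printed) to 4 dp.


Shrinkage = ((109.4-105.9)/109.4)*100 = 3.1993 %


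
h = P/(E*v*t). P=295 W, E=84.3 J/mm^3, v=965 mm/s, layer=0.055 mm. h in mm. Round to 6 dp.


h = 295 / (84.3*965*0.055) = 0.065933 mm


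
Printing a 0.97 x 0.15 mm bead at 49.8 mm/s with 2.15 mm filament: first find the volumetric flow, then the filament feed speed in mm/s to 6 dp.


Q = 0.97 * 0.15 * 49.8 = 7.2459 mm^3/s
A_fil = pi*(2.15/2)^2 = 3.63050301 mm^2
v_feed = 7.2459 / 3.63050301 = 1.995839 mm/s


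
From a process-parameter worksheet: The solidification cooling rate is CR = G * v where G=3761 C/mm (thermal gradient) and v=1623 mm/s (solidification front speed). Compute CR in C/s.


CR = 3761 * 1623 = 6104103 C/s


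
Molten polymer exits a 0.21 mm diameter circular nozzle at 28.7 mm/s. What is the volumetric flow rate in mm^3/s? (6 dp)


A = pi*(0.21/2)^2 = 0.03463606 mm^2
Q = 0.03463606 * 28.7 = 0.994055 mm^3/s


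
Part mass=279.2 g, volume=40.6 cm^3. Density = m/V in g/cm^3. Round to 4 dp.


rho = 279.2 / 40.6 = 6.8768 g/cm^3


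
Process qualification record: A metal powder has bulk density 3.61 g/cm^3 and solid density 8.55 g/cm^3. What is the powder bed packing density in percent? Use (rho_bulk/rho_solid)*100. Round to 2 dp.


Packing = (3.61/8.55)*100 = 42.22 %


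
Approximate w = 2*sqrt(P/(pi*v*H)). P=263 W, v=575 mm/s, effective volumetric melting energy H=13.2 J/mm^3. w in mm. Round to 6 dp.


w = 2*sqrt(263/(pi*575*13.2)) = 0.210045 mm


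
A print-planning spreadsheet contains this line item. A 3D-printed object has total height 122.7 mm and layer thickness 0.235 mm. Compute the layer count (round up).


Layers = ceil(122.7/0.235) = 523


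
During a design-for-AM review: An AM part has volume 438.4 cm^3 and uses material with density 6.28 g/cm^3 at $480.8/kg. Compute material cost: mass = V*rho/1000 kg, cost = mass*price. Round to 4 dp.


Mass = 438.4*6.28/1000 = 2.753152 kg
Cost = 2.753152 * 480.8 = 1323.7155 $


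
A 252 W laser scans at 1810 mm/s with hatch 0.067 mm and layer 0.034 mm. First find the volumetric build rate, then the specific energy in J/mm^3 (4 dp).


Build rate = 1810 * 0.067 * 0.034 = 4.12318 mm^3/s
SE = 252 / 4.12318 = 61.1179 J/mm^3


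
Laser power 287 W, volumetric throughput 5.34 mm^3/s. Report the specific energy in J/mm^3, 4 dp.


SE = 287 / 5.34 = 53.7453 J/mm^3


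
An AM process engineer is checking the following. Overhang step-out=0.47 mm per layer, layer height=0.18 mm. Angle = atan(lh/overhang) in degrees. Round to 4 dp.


angle = atan(0.18/0.47) = 20.9558 degrees


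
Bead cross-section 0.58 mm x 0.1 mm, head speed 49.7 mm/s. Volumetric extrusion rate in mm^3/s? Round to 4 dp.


Rate = 0.58 * 0.1 * 49.7 = 2.8826 mm^3/s


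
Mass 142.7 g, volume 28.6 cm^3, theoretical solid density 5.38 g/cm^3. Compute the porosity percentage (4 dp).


rho_part = 142.7 / 28.6 = 4.98951049 g/cm^3
Porosity = (1 - 4.98951049/5.38)*100 = 7.2582 %


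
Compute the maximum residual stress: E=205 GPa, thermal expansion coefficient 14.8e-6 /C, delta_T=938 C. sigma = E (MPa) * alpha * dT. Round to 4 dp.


sigma = 205*1000 * 14.8e-6 * 938 = 2845.892 MPa


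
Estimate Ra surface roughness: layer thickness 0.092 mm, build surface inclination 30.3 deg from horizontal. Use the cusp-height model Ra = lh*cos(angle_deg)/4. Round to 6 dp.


Ra = 0.092 * cos(30.3) / 4 = 0.019858 mm


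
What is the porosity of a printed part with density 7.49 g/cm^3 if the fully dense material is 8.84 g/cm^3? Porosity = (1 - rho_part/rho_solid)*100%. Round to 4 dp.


Porosity = (1-7.49/8.84)*100 = 15.2715 %


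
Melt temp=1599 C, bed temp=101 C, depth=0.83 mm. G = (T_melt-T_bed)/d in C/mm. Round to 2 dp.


G = (1599-101)/0.83 = 1804.82 C/mm


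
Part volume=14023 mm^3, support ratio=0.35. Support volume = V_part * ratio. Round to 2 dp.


V_support = 14023 * 0.35 = 4908.05 mm^3


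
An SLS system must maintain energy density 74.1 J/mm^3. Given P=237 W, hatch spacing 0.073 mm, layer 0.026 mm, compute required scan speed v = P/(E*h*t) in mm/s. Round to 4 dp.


v = 237 / (74.1*0.073*0.026) = 1685.132 mm/s


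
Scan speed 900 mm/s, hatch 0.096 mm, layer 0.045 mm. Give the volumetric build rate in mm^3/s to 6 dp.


Rate = 900 * 0.096 * 0.045 = 3.888 mm^3/s


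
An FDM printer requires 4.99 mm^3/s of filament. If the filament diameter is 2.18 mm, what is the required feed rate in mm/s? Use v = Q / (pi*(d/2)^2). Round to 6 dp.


A = pi*(2.18/2)^2 = 3.732526
v = 4.99 / 3.732526 = 1.336896 mm/s


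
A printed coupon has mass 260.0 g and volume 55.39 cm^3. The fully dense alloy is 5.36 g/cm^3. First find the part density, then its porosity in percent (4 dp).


rho_part = 260.0 / 55.39 = 4.69398808 g/cm^3
Porosity = (1 - 4.69398808/5.36)*100 = 12.4256 %


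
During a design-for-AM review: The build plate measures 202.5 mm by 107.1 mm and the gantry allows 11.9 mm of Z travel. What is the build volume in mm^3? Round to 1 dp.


V = 202.5 * 107.1 * 11.9 = 258084.2 mm^3


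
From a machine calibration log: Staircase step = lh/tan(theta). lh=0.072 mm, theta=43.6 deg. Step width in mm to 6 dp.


step = 0.072 / tan(43.6) = 0.075607 mm


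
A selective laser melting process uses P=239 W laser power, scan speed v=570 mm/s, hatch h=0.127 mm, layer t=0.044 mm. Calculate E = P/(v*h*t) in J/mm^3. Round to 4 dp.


E = 239 / (570*0.127*0.044) = 75.0355 J/mm^3


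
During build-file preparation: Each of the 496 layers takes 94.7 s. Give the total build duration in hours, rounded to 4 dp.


t = 496 * 94.7 / 3600 = 13.0476 hrs


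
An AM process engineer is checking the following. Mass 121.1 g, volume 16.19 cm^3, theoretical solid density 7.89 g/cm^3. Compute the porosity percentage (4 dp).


rho_part = 121.1 / 16.19 = 7.47992588 g/cm^3
Porosity = (1 - 7.47992588/7.89)*100 = 5.1974 %


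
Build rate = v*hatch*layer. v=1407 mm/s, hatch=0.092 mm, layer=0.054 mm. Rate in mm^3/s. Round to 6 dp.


Rate = 1407 * 0.092 * 0.054 = 6.989976 mm^3/s


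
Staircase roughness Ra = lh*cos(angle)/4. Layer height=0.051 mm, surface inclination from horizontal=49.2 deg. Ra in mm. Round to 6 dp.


Ra = 0.051 * cos(49.2) / 4 = 0.008331 mm


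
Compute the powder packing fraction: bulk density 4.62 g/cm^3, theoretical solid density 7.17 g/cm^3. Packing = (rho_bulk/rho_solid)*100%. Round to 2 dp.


Packing = (4.62/7.17)*100 = 64.44 %


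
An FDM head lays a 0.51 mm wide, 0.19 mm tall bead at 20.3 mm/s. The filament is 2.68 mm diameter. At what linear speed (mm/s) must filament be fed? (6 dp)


Q = 0.51 * 0.19 * 20.3 = 1.96707 mm^3/s
A_fil = pi*(2.68/2)^2 = 5.64104377 mm^2
v_feed = 1.96707 / 5.64104377 = 0.348707 mm/s


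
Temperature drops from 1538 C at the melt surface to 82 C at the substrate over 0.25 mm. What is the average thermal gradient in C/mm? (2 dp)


G = (1538-82)/0.25 = 5824.0 C/mm


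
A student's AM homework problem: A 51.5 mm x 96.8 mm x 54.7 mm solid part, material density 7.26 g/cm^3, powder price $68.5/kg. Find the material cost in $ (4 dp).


V = 51.5 * 96.8 * 54.7 = 272690.44 mm^3 = 272.69044 cm^3
Mass = 272.69044 * 7.26 / 1000 = 1.97973259 kg
Cost = 1.97973259 * 68.5 = 135.6117 $


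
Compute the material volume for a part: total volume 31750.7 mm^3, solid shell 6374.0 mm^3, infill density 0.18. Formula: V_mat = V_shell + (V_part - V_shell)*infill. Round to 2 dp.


V_infill = (31750.7 - 6374.0) * 0.18 = 4567.81
V_total = 6374.0 + 4567.81 = 10941.81 mm^3


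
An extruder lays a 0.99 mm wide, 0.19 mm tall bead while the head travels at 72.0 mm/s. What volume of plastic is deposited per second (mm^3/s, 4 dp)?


Rate = 0.99 * 0.19 * 72.0 = 13.5432 mm^3/s


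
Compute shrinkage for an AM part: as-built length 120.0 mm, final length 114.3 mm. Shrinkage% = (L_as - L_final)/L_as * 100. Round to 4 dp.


Shrinkage = ((120.0-114.3)/120.0)*100 = 4.75 %


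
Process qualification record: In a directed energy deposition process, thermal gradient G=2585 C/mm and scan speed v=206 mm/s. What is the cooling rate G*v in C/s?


CR = 2585 * 206 = 532510 C/s


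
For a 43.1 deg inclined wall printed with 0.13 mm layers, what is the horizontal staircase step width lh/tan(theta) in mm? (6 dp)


step = 0.13 / tan(43.1) = 0.138921 mm


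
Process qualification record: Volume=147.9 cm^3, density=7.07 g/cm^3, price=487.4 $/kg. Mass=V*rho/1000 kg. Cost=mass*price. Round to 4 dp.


Mass = 147.9*7.07/1000 = 1.045653 kg
Cost = 1.045653 * 487.4 = 509.6513 $


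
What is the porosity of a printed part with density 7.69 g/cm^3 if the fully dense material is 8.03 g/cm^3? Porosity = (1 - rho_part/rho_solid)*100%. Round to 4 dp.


Porosity = (1-7.69/8.03)*100 = 4.2341 %


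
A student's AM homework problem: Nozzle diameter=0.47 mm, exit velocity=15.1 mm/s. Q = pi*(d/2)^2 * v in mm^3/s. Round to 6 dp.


A = pi*(0.47/2)^2 = 0.17349445 mm^2
Q = 0.17349445 * 15.1 = 2.619766 mm^3/s


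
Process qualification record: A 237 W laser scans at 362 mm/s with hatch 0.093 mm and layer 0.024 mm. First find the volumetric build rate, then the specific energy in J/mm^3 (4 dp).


Build rate = 362 * 0.093 * 0.024 = 0.807984 mm^3/s
SE = 237 / 0.807984 = 293.3226 J/mm^3


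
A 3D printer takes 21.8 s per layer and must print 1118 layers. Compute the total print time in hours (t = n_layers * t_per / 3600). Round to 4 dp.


t = 1118 * 21.8 / 3600 = 6.7701 hrs


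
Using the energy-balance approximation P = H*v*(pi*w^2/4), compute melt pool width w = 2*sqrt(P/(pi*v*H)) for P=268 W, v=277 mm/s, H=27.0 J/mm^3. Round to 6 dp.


w = 2*sqrt(268/(pi*277*27.0)) = 0.2136 mm


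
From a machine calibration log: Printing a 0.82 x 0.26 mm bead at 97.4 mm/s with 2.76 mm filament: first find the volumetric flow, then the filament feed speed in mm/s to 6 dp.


Q = 0.82 * 0.26 * 97.4 = 20.76568 mm^3/s
A_fil = pi*(2.76/2)^2 = 5.98284905 mm^2
v_feed = 20.76568 / 5.98284905 = 3.470868 mm/s


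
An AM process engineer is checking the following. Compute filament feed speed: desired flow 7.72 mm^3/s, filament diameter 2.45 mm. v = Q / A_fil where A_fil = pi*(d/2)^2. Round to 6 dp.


A = pi*(2.45/2)^2 = 4.714352
v = 7.72 / 4.714352 = 1.637553 mm/s


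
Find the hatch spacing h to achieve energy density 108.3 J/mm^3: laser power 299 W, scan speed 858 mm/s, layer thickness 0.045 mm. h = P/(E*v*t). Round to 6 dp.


h = 299 / (108.3*858*0.045) = 0.071506 mm


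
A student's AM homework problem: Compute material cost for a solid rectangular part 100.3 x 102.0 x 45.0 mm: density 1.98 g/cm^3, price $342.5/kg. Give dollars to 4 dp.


V = 100.3 * 102.0 * 45.0 = 460377.0 mm^3 = 460.377 cm^3
Mass = 460.377 * 1.98 / 1000 = 0.91154646 kg
Cost = 0.91154646 * 342.5 = 312.2047 $


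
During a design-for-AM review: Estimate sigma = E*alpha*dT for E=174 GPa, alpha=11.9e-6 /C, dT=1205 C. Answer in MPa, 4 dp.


sigma = 174*1000 * 11.9e-6 * 1205 = 2495.073 MPa


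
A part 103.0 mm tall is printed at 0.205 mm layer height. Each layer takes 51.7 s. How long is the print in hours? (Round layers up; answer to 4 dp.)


Layers = ceil(103.0/0.205) = 503
t = 503 * 51.7 / 3600 = 7.2236 hrs


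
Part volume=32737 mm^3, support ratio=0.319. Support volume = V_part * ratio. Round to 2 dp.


V_support = 32737 * 0.319 = 10443.1 mm^3


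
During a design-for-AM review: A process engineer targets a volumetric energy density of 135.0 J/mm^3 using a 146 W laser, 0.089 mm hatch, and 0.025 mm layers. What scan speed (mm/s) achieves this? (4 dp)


v = 146 / (135.0*0.089*0.025) = 486.0591 mm/s


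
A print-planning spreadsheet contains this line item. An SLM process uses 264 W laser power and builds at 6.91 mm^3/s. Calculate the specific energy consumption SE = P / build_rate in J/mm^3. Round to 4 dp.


SE = 264 / 6.91 = 38.2055 J/mm^3


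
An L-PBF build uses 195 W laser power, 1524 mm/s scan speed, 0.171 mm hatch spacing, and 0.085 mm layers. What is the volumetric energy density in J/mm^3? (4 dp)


E = 195 / (1524*0.171*0.085) = 8.8031 J/mm^3


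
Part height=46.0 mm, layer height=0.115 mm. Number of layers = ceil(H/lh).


Layers = ceil(46.0/0.115) = 400


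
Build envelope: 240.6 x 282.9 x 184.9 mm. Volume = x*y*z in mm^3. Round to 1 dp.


V = 240.6 * 282.9 * 184.9 = 12585355.3 mm^3


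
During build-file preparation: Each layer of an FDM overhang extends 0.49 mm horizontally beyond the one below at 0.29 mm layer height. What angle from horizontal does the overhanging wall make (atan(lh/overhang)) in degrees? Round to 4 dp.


angle = atan(0.29/0.49) = 30.6186 degrees


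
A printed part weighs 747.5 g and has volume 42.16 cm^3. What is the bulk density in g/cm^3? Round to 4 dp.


rho = 747.5 / 42.16 = 17.7301 g/cm^3


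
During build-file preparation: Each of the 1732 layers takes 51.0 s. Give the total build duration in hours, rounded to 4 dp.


t = 1732 * 51.0 / 3600 = 24.5367 hrs


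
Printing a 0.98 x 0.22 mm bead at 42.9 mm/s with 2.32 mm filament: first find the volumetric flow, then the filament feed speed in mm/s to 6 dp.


Q = 0.98 * 0.22 * 42.9 = 9.24924 mm^3/s
A_fil = pi*(2.32/2)^2 = 4.22732707 mm^2
v_feed = 9.24924 / 4.22732707 = 2.187964 mm/s


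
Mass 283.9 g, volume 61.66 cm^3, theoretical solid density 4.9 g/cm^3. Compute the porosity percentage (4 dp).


rho_part = 283.9 / 61.66 = 4.60428154 g/cm^3
Porosity = (1 - 4.60428154/4.9)*100 = 6.0351 %


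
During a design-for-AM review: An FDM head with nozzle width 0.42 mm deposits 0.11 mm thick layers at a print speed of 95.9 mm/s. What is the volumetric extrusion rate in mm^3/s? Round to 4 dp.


Rate = 0.42 * 0.11 * 95.9 = 4.4306 mm^3/s


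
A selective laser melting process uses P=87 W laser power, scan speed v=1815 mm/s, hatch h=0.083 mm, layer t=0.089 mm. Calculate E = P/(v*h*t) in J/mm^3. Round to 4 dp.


E = 87 / (1815*0.083*0.089) = 6.489 J/mm^3


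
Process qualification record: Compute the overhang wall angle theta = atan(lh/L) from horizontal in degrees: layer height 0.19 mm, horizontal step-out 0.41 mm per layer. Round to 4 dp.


angle = atan(0.19/0.41) = 24.8637 degrees


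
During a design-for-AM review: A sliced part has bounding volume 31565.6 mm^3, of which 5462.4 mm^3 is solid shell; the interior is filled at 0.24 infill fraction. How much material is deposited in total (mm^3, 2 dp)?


V_infill = (31565.6 - 5462.4) * 0.24 = 6264.77
V_total = 5462.4 + 6264.77 = 11727.17 mm^3


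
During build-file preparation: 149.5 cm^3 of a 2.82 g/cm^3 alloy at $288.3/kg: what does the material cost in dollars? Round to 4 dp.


Mass = 149.5*2.82/1000 = 0.42159 kg
Cost = 0.42159 * 288.3 = 121.5444 $


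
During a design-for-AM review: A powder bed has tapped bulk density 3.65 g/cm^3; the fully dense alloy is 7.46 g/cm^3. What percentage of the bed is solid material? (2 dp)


Packing = (3.65/7.46)*100 = 48.93 %


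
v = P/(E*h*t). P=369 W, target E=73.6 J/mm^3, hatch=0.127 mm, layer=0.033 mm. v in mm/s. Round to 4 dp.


v = 369 / (73.6*0.127*0.033) = 1196.2746 mm/s


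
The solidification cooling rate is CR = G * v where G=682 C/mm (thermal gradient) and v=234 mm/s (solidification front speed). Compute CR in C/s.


CR = 682 * 234 = 159588 C/s


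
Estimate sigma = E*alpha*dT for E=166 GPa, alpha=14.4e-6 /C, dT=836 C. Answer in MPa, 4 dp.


sigma = 166*1000 * 14.4e-6 * 836 = 1998.3744 MPa


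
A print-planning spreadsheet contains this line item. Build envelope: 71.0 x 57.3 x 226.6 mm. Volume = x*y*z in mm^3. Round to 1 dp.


V = 71.0 * 57.3 * 226.6 = 921876.8 mm^3


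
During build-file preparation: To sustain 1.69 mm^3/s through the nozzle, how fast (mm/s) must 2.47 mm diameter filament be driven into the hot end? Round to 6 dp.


A = pi*(2.47/2)^2 = 4.791636
v = 1.69 / 4.791636 = 0.352698 mm/s


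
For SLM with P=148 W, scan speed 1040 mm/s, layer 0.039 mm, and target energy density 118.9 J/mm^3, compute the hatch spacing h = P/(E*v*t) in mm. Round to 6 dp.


h = 148 / (118.9*1040*0.039) = 0.030689 mm


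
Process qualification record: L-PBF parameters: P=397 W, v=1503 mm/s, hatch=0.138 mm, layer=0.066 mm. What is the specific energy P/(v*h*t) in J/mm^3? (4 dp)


Build rate = 1503 * 0.138 * 0.066 = 13.689324 mm^3/s
SE = 397 / 13.689324 = 29.0007 J/mm^3


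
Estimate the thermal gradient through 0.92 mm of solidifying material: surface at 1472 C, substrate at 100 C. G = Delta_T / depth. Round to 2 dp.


G = (1472-100)/0.92 = 1491.3 C/mm


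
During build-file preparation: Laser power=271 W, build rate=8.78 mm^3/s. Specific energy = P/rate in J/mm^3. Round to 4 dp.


SE = 271 / 8.78 = 30.8656 J/mm^3


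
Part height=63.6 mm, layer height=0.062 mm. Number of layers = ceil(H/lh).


Layers = ceil(63.6/0.062) = 1026


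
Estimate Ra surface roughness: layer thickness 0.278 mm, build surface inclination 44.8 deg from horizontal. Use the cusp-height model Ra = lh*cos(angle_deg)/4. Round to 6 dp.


Ra = 0.278 * cos(44.8) / 4 = 0.049315 mm


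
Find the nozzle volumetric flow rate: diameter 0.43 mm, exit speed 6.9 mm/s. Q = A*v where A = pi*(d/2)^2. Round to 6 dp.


A = pi*(0.43/2)^2 = 0.14522012 mm^2
Q = 0.14522012 * 6.9 = 1.002019 mm^3/s


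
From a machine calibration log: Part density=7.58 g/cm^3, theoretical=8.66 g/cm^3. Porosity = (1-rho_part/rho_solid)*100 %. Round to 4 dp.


Porosity = (1-7.58/8.66)*100 = 12.4711 %


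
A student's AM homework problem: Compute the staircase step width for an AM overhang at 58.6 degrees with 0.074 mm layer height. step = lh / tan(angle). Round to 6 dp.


step = 0.074 / tan(58.6) = 0.04517 mm


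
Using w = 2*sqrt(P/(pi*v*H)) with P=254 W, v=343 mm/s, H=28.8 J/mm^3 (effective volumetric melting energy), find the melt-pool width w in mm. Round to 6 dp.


w = 2*sqrt(254/(pi*343*28.8)) = 0.180938 mm


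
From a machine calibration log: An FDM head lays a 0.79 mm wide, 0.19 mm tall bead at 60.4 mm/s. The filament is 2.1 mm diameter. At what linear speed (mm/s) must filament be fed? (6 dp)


Q = 0.79 * 0.19 * 60.4 = 9.06604 mm^3/s
A_fil = pi*(2.1/2)^2 = 3.4636059 mm^2
v_feed = 9.06604 / 3.4636059 = 2.617515 mm/s


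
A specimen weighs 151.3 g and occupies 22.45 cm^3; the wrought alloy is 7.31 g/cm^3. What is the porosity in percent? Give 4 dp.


rho_part = 151.3 / 22.45 = 6.73942094 g/cm^3
Porosity = (1 - 6.73942094/7.31)*100 = 7.8055 %


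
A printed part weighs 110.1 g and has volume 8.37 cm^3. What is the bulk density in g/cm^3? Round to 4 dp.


rho = 110.1 / 8.37 = 13.1541 g/cm^3


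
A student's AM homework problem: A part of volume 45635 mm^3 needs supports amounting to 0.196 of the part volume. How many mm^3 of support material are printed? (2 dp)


V_support = 45635 * 0.196 = 8944.46 mm^3


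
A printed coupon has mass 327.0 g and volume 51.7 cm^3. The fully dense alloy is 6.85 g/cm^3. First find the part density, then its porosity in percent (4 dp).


rho_part = 327.0 / 51.7 = 6.32495164 g/cm^3
Porosity = (1 - 6.32495164/6.85)*100 = 7.6649 %


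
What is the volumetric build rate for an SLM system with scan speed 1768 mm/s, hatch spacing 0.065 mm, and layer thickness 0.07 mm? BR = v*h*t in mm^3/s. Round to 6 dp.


Rate = 1768 * 0.065 * 0.07 = 8.0444 mm^3/s


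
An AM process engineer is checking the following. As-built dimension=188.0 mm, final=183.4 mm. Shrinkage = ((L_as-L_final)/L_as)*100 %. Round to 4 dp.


Shrinkage = ((188.0-183.4)/188.0)*100 = 2.4468 %


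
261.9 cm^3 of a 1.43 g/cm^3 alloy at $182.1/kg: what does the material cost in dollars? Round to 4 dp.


Mass = 261.9*1.43/1000 = 0.374517 kg
Cost = 0.374517 * 182.1 = 68.1995 $


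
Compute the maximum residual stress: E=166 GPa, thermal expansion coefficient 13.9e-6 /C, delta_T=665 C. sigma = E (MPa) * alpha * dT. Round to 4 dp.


sigma = 166*1000 * 13.9e-6 * 665 = 1534.421 MPa


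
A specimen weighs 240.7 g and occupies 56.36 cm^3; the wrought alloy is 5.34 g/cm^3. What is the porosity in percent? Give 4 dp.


rho_part = 240.7 / 56.36 = 4.2707594 g/cm^3
Porosity = (1 - 4.2707594/5.34)*100 = 20.0232 %


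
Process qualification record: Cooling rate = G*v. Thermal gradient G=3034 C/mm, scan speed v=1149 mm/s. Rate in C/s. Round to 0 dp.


CR = 3034 * 1149 = 3486066 C/s


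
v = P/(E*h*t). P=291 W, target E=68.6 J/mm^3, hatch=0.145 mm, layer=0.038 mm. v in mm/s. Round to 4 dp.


v = 291 / (68.6*0.145*0.038) = 769.8698 mm/s


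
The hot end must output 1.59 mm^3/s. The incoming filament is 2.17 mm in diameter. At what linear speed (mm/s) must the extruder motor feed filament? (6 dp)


A = pi*(2.17/2)^2 = 3.698361
v = 1.59 / 3.698361 = 0.42992 mm/s


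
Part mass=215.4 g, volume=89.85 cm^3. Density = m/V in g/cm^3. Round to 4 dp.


rho = 215.4 / 89.85 = 2.3973 g/cm^3


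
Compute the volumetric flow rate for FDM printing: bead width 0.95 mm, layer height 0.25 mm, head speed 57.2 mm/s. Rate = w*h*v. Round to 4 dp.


Rate = 0.95 * 0.25 * 57.2 = 13.585 mm^3/s


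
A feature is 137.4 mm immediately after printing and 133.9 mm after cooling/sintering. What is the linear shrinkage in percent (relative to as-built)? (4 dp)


Shrinkage = ((137.4-133.9)/137.4)*100 = 2.5473 %


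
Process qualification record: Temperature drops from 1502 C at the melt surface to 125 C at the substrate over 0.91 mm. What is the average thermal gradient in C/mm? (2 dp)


G = (1502-125)/0.91 = 1513.19 C/mm


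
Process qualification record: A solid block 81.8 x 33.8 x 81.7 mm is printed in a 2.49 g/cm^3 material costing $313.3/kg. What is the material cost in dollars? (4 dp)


V = 81.8 * 33.8 * 81.7 = 225887.428 mm^3 = 225.887428 cm^3
Mass = 225.887428 * 2.49 / 1000 = 0.5624597 kg
Cost = 0.5624597 * 313.3 = 176.2186 $


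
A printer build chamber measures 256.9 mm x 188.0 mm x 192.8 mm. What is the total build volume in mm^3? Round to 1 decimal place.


V = 256.9 * 188.0 * 192.8 = 9311700.2 mm^3


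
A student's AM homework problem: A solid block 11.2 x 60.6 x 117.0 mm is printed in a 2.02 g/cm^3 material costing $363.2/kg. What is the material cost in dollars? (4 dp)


V = 11.2 * 60.6 * 117.0 = 79410.24 mm^3 = 79.41024 cm^3
Mass = 79.41024 * 2.02 / 1000 = 0.16040868 kg
Cost = 0.16040868 * 363.2 = 58.2604 $


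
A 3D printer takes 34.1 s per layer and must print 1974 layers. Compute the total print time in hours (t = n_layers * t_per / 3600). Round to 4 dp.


t = 1974 * 34.1 / 3600 = 18.6982 hrs


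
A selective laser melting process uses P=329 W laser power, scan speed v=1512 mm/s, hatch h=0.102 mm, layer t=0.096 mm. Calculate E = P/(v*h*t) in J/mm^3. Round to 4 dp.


E = 329 / (1512*0.102*0.096) = 22.2215 J/mm^3


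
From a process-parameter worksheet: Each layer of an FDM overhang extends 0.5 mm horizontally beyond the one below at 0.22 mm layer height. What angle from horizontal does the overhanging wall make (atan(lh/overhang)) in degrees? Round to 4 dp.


angle = atan(0.22/0.5) = 23.7495 degrees


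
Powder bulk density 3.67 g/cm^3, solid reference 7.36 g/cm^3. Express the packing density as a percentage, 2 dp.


Packing = (3.67/7.36)*100 = 49.86 %


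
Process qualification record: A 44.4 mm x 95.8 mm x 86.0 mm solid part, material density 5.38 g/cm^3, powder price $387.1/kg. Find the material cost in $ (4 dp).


V = 44.4 * 95.8 * 86.0 = 365802.72 mm^3 = 365.80272 cm^3
Mass = 365.80272 * 5.38 / 1000 = 1.96801863 kg
Cost = 1.96801863 * 387.1 = 761.82 $


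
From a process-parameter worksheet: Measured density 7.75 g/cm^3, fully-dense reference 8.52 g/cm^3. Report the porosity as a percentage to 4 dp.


Porosity = (1-7.75/8.52)*100 = 9.0376 %


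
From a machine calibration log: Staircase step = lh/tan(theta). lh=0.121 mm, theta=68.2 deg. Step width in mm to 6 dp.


step = 0.121 / tan(68.2) = 0.048397 mm
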